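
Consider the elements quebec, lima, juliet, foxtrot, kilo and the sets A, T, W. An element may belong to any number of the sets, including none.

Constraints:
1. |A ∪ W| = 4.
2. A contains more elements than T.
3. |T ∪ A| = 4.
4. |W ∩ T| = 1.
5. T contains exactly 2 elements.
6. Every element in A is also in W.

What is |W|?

4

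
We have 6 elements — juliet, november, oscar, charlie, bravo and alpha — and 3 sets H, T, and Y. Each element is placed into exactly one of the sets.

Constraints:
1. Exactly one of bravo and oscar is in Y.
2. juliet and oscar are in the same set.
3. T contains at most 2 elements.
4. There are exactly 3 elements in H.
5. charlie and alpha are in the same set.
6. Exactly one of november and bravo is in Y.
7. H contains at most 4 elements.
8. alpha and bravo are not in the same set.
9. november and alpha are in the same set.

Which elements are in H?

H = {alpha, charlie, november}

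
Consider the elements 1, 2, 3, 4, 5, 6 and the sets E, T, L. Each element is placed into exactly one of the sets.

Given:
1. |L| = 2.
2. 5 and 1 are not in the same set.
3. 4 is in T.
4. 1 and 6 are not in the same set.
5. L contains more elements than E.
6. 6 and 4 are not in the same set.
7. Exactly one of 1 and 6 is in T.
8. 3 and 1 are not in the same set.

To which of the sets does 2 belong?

2: T

From (3): 4 ∈ T.
(6): 6 ∉ T.
(7) (exactly one): 1 ∈ T.
(8): 3 ∉ T.
(2): 5 ∉ T.
Suppose 2 ∈ E: no assignment then satisfies all the clues, so 2 ∉ E.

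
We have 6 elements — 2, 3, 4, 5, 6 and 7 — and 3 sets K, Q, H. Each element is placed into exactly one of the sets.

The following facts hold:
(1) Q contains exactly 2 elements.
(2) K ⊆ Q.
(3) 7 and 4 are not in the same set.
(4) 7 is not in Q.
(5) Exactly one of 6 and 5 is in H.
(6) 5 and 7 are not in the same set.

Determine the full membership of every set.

K = {}; Q = {4, 5}; H = {2, 3, 6, 7}

From (4): 7 ∉ Q.
(2) contrapositive: 7 ∉ K.
Only one set left: 7 ∈ H.
(3): 4 ∉ H.
(6): 5 ∉ H.
(5) (exactly one): 6 ∈ H.
Suppose 2 ∈ K: no assignment then satisfies all the clues, so 2 ∉ K.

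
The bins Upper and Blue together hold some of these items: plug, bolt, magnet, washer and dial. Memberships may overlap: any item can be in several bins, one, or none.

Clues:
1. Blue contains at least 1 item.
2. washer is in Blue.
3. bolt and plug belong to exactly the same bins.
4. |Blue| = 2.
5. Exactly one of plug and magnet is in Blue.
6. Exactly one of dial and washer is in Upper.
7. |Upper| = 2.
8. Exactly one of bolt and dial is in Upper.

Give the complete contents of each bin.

Upper = {dial, magnet}; Blue = {magnet, washer}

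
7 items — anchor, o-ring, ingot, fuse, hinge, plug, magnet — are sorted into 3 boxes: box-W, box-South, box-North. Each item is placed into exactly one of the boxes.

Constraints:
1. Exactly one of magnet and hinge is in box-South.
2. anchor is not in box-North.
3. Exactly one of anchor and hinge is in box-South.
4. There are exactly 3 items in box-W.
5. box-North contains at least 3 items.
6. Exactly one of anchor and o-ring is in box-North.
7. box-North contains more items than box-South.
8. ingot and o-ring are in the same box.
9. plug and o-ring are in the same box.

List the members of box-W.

box-W = {anchor, fuse, magnet}

From (2): anchor ∉ box-North.
(6) (exactly one): o-ring ∈ box-North.
(8): ingot matches o-ring: ingot ∉ box-W.
(8): ingot matches o-ring: ingot ∉ box-South.
(8): ingot matches o-ring: ingot ∈ box-North.
(9): plug matches o-ring: plug ∉ box-W.
(9): plug matches o-ring: plug ∉ box-South.
(9): plug matches o-ring: plug ∈ box-North.
Suppose anchor ∉ box-W: no assignment then satisfies all the clues, so anchor ∈ box-W.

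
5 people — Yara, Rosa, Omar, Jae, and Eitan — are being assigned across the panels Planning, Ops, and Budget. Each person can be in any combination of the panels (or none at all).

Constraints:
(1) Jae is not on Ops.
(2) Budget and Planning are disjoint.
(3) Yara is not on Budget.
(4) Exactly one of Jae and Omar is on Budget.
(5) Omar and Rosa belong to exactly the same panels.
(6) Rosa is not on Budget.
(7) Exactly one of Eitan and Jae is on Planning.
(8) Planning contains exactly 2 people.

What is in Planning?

Planning = {Eitan, Yara}

From (1): Jae ∉ Ops.
From (3): Yara ∉ Budget.
From (6): Rosa ∉ Budget.
(5): Omar matches Rosa: Omar ∉ Budget.
(4) (exactly one): Jae ∈ Budget.
(2) (disjoint): Jae ∉ Planning.
(7) (exactly one): Eitan ∈ Planning.
(2) (disjoint): Eitan ∉ Budget.
Suppose Yara ∉ Planning: no assignment then satisfies all the clues, so Yara ∈ Planning.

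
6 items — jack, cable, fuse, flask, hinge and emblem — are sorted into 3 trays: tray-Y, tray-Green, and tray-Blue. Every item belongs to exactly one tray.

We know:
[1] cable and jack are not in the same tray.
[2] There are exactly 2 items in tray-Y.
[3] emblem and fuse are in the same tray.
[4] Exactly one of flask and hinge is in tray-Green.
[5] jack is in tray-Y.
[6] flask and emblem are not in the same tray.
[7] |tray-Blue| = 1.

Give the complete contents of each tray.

tray-Y = {flask, jack}; tray-Green = {emblem, fuse, hinge}; tray-Blue = {cable}

From (5): jack ∈ tray-Y.
(1): cable ∉ tray-Y.
Suppose cable ∈ tray-Green: no assignment then satisfies all the clues, so cable ∉ tray-Green.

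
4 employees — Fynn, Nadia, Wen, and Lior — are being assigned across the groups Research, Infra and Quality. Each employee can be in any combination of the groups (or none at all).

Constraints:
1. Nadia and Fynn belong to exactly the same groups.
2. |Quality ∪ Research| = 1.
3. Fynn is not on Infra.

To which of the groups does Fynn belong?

Fynn: none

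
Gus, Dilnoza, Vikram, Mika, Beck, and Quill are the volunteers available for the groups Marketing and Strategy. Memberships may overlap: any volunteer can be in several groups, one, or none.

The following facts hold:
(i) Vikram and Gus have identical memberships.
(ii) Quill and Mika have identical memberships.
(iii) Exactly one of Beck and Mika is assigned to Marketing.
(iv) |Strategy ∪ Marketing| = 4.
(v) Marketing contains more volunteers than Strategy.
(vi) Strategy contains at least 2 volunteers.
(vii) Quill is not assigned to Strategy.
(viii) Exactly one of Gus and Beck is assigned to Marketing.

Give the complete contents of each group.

Marketing = {Gus, Mika, Quill, Vikram}; Strategy = {Gus, Vikram}

From (vii): Quill ∉ Strategy.
(ii): Mika matches Quill: Mika ∉ Strategy.
Suppose Gus ∉ Marketing: no assignment then satisfies all the clues, so Gus ∈ Marketing.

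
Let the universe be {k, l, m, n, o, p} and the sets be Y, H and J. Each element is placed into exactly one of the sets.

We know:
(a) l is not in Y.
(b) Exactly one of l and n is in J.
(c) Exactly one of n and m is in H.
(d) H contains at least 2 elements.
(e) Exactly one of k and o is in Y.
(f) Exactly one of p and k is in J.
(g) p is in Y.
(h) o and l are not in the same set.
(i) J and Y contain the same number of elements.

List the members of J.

J = {k, n}

From (a): l ∉ Y.
From (g): p ∈ Y.
(f) (exactly one): k ∈ J.
(e) (exactly one): o ∈ Y.
Suppose l ∈ J: no assignment then satisfies all the clues, so l ∉ J.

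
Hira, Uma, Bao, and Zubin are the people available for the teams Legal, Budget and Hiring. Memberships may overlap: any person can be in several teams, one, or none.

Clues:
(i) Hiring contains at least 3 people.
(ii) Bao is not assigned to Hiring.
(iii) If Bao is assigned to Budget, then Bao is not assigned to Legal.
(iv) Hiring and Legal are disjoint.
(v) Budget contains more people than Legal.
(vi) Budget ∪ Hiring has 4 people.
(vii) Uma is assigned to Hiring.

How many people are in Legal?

0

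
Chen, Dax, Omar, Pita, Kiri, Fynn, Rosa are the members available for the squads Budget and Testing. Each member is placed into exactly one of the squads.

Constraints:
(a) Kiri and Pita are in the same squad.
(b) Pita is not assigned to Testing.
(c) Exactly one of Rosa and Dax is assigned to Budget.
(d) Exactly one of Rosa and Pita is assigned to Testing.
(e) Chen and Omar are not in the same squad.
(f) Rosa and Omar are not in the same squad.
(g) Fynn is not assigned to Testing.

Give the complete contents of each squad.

From (b): Pita ∉ Testing.
From (g): Fynn ∉ Testing.
(a): Kiri matches Pita: Kiri ∉ Testing.
(d) (exactly one): Rosa ∈ Testing.
(f): Omar ∉ Testing.
Only one squad left: Omar ∈ Budget.
Only one squad left: Pita ∈ Budget.
Only one squad left: Kiri ∈ Budget.
Only one squad left: Fynn ∈ Budget.
(c) (exactly one): Dax ∈ Budget.
(e): Chen ∉ Budget.
Only one squad left: Chen ∈ Testing.

Budget = {Dax, Fynn, Kiri, Omar, Pita}; Testing = {Chen, Rosa}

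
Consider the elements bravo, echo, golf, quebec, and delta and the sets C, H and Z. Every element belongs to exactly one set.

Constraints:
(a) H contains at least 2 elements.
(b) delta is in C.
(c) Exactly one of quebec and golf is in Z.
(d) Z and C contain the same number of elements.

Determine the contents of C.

C = {delta}

From (b): delta ∈ C.
Suppose bravo ∈ C: no assignment then satisfies all the clues, so bravo ∉ C.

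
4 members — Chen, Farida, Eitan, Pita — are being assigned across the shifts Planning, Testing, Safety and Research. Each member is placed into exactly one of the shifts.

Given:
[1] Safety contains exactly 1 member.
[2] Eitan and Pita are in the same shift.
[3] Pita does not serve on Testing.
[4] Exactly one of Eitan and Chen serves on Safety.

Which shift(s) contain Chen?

Chen: Safety

From (3): Pita ∉ Testing.
(2): Eitan matches Pita: Eitan ∉ Testing.
Suppose Chen ∈ Planning: no assignment then satisfies all the clues, so Chen ∉ Planning.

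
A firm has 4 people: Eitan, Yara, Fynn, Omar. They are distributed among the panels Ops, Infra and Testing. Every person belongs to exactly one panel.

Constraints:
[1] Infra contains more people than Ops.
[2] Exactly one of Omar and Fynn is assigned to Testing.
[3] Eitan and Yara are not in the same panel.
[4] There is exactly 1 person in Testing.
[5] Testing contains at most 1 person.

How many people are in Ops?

1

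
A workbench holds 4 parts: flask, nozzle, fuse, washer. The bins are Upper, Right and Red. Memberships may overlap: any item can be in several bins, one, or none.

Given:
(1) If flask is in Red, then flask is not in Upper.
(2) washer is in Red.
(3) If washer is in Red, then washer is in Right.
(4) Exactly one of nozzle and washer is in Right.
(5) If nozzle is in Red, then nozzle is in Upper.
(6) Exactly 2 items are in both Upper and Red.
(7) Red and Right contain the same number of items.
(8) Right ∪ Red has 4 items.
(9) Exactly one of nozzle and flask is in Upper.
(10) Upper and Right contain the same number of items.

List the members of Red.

Red = {flask, nozzle, washer}

From (2): washer ∈ Red.
(3): washer ∈ Right.
(4) (exactly one): nozzle ∉ Right.
Suppose flask ∉ Red: no assignment then satisfies all the clues, so flask ∈ Red.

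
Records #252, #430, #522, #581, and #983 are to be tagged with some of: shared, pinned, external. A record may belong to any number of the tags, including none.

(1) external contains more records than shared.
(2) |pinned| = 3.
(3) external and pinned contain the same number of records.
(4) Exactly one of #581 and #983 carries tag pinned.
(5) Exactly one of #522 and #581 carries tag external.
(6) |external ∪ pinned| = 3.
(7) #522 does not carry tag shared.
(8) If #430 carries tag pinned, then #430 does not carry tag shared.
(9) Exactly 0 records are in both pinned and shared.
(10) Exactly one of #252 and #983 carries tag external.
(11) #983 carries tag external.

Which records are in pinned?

From (7): #522 ∉ shared.
From (11): #983 ∈ external.
(10) (exactly one): #252 ∉ external.
Suppose #252 ∈ pinned: no assignment then satisfies all the clues, so #252 ∉ pinned.

pinned = {#430, #522, #983}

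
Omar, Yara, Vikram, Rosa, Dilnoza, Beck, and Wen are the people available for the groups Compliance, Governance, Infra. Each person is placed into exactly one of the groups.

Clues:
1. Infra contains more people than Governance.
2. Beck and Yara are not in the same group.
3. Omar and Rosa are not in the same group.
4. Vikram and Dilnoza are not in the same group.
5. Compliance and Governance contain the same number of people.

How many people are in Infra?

3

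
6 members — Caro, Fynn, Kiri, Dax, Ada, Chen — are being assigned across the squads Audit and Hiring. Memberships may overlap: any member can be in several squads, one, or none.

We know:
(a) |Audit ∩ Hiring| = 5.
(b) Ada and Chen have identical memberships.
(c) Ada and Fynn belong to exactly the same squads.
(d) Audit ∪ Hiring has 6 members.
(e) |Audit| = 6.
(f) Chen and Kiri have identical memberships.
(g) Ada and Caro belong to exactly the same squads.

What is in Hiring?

Hiring = {Ada, Caro, Chen, Fynn, Kiri}

(e): only 6 candidates remain for Audit, so all are in.
Suppose Caro ∉ Hiring: no assignment then satisfies all the clues, so Caro ∈ Hiring.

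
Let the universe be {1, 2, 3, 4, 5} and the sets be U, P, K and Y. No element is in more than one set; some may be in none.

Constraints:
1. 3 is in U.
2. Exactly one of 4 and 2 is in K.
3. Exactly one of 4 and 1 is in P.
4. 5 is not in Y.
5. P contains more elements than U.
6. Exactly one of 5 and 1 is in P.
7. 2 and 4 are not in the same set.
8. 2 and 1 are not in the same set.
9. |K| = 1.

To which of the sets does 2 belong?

2: K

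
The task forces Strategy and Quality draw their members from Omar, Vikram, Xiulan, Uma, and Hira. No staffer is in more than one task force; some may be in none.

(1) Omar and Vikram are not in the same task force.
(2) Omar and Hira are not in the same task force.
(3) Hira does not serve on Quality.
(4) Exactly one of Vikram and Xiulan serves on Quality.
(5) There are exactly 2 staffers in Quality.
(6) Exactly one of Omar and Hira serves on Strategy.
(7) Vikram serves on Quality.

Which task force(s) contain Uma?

From (3): Hira ∉ Quality.
From (7): Vikram ∈ Quality.
(1): Omar ∉ Quality.
(4) (exactly one): Xiulan ∉ Quality.
(5): only 2 candidates remain for Quality, so all are in.

Uma: Quality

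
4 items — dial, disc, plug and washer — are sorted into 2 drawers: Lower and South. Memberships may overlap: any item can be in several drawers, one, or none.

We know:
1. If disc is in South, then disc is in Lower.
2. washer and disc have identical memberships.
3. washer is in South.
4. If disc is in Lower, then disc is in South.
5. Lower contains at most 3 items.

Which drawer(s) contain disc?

disc: Lower, South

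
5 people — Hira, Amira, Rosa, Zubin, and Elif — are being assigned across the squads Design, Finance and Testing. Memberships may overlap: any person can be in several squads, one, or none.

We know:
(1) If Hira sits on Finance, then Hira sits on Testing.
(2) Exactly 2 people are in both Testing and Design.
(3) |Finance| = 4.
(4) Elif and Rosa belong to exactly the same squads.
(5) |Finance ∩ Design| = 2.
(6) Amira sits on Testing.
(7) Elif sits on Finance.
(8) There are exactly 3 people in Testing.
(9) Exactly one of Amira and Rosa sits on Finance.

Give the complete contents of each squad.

Design = {Hira, Zubin}; Finance = {Elif, Hira, Rosa, Zubin}; Testing = {Amira, Hira, Zubin}

From (6): Amira ∈ Testing.
From (7): Elif ∈ Finance.
(4): Rosa matches Elif: Rosa ∈ Finance.
(9) (exactly one): Amira ∉ Finance.
(3): only 4 candidates remain for Finance, so all are in.
(1): Hira ∈ Testing.
Suppose Hira ∉ Design: no assignment then satisfies all the clues, so Hira ∈ Design.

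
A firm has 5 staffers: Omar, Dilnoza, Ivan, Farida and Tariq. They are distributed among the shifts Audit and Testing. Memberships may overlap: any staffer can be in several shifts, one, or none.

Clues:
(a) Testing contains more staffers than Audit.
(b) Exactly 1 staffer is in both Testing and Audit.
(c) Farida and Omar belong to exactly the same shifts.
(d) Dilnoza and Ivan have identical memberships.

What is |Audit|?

1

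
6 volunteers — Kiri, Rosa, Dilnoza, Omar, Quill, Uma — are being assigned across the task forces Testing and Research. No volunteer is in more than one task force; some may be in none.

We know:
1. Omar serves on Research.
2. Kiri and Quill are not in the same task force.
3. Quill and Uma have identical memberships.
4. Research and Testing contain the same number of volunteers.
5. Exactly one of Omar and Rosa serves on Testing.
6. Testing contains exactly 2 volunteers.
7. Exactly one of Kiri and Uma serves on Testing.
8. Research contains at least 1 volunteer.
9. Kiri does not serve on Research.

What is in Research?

Research = {Dilnoza, Omar}

From (1): Omar ∈ Research.
From (9): Kiri ∉ Research.
(5) (exactly one): Rosa ∈ Testing.
Suppose Dilnoza ∉ Research: no assignment then satisfies all the clues, so Dilnoza ∈ Research.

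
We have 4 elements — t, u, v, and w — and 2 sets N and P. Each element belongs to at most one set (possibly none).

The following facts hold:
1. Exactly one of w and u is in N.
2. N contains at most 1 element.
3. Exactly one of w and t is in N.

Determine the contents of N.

N = {w}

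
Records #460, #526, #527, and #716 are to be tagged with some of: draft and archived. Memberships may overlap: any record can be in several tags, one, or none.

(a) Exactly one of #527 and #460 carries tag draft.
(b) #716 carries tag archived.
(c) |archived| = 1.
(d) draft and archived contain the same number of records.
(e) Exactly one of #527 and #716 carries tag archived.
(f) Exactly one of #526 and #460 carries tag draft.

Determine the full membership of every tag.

draft = {#460}; archived = {#716}

From (b): #716 ∈ archived.
(c): archived already has 1, so the rest are out.
Suppose #460 ∉ draft: no assignment then satisfies all the clues, so #460 ∈ draft.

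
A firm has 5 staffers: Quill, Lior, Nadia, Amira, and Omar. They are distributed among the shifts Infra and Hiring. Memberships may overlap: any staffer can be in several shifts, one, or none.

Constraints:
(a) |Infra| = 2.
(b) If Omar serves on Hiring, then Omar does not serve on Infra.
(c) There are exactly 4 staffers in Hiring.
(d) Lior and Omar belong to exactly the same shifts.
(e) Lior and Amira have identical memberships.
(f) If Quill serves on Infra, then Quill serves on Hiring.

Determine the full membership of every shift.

Infra = {Nadia, Quill}; Hiring = {Amira, Lior, Omar, Quill}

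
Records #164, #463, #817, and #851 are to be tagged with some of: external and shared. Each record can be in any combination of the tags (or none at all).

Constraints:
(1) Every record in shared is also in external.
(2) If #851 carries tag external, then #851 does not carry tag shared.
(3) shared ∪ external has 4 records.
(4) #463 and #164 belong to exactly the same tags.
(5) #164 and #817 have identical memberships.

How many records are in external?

4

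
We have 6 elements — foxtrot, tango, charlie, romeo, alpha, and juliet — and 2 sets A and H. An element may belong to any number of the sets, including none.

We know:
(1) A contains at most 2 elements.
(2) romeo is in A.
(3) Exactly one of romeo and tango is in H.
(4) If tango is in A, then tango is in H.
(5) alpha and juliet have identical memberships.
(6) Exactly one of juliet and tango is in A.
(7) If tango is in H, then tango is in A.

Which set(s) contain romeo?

romeo: A

From (2): romeo ∈ A.
Suppose romeo ∈ H: no assignment then satisfies all the clues, so romeo ∉ H.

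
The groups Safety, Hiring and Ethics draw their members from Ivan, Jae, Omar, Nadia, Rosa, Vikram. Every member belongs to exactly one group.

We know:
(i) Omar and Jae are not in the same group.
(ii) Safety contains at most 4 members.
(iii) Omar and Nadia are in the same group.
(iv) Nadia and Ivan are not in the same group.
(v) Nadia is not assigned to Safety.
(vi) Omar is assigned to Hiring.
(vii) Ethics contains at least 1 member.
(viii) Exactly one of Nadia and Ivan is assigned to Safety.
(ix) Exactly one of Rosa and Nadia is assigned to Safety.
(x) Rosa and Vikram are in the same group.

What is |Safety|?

From (v): Nadia ∉ Safety.
From (vi): Omar ∈ Hiring.
(i): Jae ∉ Hiring.
(iii): Nadia matches Omar: Nadia ∈ Hiring.
(iv): Ivan ∉ Hiring.
(viii) (exactly one): Ivan ∈ Safety.
(ix) (exactly one): Rosa ∈ Safety.
(x): Vikram matches Rosa: Vikram ∈ Safety.
(vii): only 1 candidates remain for Ethics, so all are in.

3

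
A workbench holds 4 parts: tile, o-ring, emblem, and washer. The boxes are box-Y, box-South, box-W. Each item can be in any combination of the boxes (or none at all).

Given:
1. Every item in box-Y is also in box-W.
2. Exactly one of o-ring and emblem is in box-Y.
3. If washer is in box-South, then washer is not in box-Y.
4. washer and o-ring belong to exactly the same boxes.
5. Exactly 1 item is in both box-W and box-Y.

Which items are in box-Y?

box-Y = {emblem}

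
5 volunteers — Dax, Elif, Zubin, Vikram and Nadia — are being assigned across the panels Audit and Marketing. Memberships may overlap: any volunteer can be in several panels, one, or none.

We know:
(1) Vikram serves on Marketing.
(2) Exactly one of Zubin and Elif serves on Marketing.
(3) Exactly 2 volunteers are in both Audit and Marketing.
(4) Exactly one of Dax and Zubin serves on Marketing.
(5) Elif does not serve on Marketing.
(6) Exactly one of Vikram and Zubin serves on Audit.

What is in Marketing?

From (1): Vikram ∈ Marketing.
From (5): Elif ∉ Marketing.
(2) (exactly one): Zubin ∈ Marketing.
(4) (exactly one): Dax ∉ Marketing.
Suppose Nadia ∉ Marketing: no assignment then satisfies all the clues, so Nadia ∈ Marketing.

Marketing = {Nadia, Vikram, Zubin}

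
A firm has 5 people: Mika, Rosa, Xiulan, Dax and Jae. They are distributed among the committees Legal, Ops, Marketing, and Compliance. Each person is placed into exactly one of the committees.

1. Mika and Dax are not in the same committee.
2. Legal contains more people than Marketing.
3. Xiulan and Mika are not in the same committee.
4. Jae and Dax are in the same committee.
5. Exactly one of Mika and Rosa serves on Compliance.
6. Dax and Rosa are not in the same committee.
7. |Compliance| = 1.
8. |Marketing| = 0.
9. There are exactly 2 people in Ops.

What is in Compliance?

Compliance = {Mika}

(8): Marketing already has 0, so the rest are out.
Suppose Mika ∉ Compliance: no assignment then satisfies all the clues, so Mika ∈ Compliance.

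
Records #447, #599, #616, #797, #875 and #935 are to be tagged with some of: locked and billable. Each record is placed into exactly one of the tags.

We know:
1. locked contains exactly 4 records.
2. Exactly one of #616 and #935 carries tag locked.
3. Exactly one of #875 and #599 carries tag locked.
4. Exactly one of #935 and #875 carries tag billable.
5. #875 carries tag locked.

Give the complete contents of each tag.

From (5): #875 ∈ locked.
(3) (exactly one): #599 ∉ locked.
(4) (exactly one): #935 ∈ billable.
Only one tag left: #599 ∈ billable.
(1): only 4 candidates remain for locked, so all are in.

locked = {#447, #616, #797, #875}; billable = {#599, #935}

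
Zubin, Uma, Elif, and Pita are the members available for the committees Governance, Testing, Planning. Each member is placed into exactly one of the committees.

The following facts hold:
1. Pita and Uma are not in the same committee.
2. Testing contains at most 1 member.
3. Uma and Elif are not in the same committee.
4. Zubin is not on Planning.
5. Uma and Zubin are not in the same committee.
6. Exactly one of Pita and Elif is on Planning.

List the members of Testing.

Testing = {Uma}

From (4): Zubin ∉ Planning.
Suppose Zubin ∈ Testing: no assignment then satisfies all the clues, so Zubin ∉ Testing.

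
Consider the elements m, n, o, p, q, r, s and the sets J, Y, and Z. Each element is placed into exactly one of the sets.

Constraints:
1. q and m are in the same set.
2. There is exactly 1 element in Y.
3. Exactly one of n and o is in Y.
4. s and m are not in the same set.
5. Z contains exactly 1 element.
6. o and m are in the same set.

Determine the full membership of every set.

J = {m, o, p, q, r}; Y = {n}; Z = {s}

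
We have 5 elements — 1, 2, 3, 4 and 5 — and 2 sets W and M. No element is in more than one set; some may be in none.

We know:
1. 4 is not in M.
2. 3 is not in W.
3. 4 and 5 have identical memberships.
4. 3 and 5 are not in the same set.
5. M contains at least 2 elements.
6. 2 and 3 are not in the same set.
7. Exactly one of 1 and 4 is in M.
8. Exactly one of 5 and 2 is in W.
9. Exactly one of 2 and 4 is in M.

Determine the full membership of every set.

W = {4, 5}; M = {1, 2}

From (1): 4 ∉ M.
From (2): 3 ∉ W.
(3): 5 matches 4: 5 ∉ M.
(7) (exactly one): 1 ∈ M.
(9) (exactly one): 2 ∈ M.
(6): 3 ∉ M.
(8) (exactly one): 5 ∈ W.
(3): 4 matches 5: 4 ∈ W.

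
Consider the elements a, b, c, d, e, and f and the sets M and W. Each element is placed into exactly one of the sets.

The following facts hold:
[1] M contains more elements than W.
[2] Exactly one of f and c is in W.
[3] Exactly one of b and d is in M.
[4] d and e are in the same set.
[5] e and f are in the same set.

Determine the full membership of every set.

M = {a, d, e, f}; W = {b, c}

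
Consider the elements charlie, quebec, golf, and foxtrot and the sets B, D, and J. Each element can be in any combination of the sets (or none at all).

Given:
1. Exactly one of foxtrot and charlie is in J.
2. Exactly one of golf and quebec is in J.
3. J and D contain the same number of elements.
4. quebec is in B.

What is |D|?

2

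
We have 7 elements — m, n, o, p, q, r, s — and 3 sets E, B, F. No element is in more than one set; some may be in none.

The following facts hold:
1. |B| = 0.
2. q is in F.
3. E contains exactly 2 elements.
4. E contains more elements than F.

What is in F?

From (2): q ∈ F.
(1): B already has 0, so the rest are out.
Suppose m ∈ F: no assignment then satisfies all the clues, so m ∉ F.

F = {q}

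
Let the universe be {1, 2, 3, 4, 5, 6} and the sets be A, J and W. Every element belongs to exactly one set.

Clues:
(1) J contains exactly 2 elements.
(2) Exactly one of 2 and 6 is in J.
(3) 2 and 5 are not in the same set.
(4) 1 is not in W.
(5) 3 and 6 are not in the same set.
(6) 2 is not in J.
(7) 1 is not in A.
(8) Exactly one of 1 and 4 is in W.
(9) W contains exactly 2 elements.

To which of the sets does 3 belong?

3: A

From (4): 1 ∉ W.
From (6): 2 ∉ J.
From (7): 1 ∉ A.
(2) (exactly one): 6 ∈ J.
(5): 3 ∉ J.
(8) (exactly one): 4 ∈ W.
Only one set left: 1 ∈ J.
(1): J already has 2, so the rest are out.
Suppose 3 ∉ A: no assignment then satisfies all the clues, so 3 ∈ A.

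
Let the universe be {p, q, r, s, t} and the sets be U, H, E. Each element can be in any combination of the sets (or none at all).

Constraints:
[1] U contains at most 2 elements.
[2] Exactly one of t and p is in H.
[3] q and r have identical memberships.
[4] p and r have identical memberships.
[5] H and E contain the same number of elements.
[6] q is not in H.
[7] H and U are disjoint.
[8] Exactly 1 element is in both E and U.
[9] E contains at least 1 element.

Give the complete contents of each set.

U = {s}; H = {t}; E = {s}

From (6): q ∉ H.
(3): r matches q: r ∉ H.
(4): p matches r: p ∉ H.
(2) (exactly one): t ∈ H.
(7) (disjoint): t ∉ U.
Suppose p ∈ U: no assignment then satisfies all the clues, so p ∉ U.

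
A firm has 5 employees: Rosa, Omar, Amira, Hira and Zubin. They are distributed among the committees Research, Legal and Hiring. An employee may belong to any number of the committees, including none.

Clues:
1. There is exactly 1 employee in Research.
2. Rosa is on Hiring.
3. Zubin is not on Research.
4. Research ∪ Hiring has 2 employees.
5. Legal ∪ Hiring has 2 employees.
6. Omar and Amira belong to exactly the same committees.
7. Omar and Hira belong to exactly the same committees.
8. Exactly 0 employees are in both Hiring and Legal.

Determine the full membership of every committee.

Research = {Rosa}; Legal = {}; Hiring = {Rosa, Zubin}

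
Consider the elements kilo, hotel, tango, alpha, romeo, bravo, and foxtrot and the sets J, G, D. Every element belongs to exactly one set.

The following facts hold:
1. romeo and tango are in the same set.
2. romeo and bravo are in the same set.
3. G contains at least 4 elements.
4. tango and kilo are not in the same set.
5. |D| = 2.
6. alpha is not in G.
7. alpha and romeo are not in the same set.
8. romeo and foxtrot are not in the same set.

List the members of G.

From (6): alpha ∉ G.
Suppose kilo ∈ G: no assignment then satisfies all the clues, so kilo ∉ G.

G = {bravo, hotel, romeo, tango}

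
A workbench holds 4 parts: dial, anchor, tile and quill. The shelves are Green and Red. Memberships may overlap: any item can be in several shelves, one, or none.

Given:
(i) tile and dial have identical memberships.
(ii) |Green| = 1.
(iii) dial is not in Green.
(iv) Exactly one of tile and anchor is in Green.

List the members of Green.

Green = {anchor}

From (iii): dial ∉ Green.
(i): tile matches dial: tile ∉ Green.
(iv) (exactly one): anchor ∈ Green.
(ii): Green already has 1, so the rest are out.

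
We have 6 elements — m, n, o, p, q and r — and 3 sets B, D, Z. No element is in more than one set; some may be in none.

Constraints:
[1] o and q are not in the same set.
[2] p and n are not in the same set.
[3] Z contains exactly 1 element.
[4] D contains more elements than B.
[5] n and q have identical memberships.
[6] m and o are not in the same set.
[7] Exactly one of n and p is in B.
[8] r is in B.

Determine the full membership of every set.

B = {p, r}; D = {m, n, q}; Z = {o}

From (8): r ∈ B.
Suppose m ∈ B: no assignment then satisfies all the clues, so m ∉ B.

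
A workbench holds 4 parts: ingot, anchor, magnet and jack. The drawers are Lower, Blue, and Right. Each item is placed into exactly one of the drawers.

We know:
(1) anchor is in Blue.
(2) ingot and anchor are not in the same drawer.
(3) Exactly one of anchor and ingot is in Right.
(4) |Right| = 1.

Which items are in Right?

From (1): anchor ∈ Blue.
(2): ingot ∉ Blue.
(3) (exactly one): ingot ∈ Right.
(4): Right already has 1, so the rest are out.

Right = {ingot}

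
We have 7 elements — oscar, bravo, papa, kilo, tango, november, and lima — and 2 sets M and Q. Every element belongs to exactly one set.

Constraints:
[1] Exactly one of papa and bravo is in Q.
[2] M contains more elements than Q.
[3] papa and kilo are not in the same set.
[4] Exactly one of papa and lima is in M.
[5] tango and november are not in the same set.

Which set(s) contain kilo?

kilo: M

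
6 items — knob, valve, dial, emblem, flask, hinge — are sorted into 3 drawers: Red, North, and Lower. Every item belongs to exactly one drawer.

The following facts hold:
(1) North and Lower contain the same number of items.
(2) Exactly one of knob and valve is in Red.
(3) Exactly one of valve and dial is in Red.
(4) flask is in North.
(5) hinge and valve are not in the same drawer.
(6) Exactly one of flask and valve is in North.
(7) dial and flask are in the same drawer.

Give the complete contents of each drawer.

Red = {emblem, valve}; North = {dial, flask}; Lower = {hinge, knob}

From (4): flask ∈ North.
(6) (exactly one): valve ∉ North.
(7): dial matches flask: dial ∉ Red.
(7): dial matches flask: dial ∈ North.
(3) (exactly one): valve ∈ Red.
(5): hinge ∉ Red.
(2) (exactly one): knob ∉ Red.
Suppose knob ∈ North: no assignment then satisfies all the clues, so knob ∉ North.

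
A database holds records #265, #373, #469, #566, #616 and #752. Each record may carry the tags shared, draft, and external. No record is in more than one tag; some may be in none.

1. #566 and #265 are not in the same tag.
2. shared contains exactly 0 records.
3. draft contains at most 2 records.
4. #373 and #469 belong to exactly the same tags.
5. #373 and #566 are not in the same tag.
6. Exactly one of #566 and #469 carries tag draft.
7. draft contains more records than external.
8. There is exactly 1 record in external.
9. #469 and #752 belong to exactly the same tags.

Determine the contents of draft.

draft = {#566, #616}

(2): shared already has 0, so the rest are out.
Suppose #265 ∈ draft: no assignment then satisfies all the clues, so #265 ∉ draft.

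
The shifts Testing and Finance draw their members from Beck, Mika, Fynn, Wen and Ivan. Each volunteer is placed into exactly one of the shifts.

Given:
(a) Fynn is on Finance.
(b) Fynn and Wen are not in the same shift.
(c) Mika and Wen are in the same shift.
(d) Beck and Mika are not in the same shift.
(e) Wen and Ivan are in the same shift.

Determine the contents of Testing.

From (a): Fynn ∈ Finance.
(b): Wen ∉ Finance.
(c): Mika matches Wen: Mika ∉ Finance.
(e): Ivan matches Wen: Ivan ∉ Finance.
Only one shift left: Mika ∈ Testing.
Only one shift left: Wen ∈ Testing.
Only one shift left: Ivan ∈ Testing.
(d): Beck ∉ Testing.
Only one shift left: Beck ∈ Finance.

Testing = {Ivan, Mika, Wen}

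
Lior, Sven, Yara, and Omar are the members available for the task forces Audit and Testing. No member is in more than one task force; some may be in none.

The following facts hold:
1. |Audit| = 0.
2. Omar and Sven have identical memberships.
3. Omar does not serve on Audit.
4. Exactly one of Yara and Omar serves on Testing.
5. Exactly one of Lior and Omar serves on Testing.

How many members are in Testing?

2

From (3): Omar ∉ Audit.
(1): Audit already has 0, so the rest are out.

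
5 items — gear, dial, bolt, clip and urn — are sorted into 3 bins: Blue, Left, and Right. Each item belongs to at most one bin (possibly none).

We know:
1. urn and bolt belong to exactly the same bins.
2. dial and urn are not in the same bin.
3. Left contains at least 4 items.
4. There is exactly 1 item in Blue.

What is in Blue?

Blue = {dial}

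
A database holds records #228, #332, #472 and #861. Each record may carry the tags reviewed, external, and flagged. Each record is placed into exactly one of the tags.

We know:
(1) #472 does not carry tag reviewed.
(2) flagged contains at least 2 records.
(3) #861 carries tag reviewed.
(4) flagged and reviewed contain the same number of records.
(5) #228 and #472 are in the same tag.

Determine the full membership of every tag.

reviewed = {#332, #861}; external = {}; flagged = {#228, #472}

From (1): #472 ∉ reviewed.
From (3): #861 ∈ reviewed.
(5): #228 matches #472: #228 ∉ reviewed.
Suppose #228 ∈ external: no assignment then satisfies all the clues, so #228 ∉ external.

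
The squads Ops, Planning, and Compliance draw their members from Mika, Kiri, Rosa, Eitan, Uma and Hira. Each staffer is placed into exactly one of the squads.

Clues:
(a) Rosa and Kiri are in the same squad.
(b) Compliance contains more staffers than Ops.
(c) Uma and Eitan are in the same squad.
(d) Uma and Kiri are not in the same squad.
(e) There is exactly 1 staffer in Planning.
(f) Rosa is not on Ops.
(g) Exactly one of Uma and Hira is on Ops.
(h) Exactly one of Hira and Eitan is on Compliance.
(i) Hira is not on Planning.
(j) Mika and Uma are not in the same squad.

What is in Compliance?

Compliance = {Hira, Kiri, Rosa}

From (f): Rosa ∉ Ops.
From (i): Hira ∉ Planning.
(a): Kiri matches Rosa: Kiri ∉ Ops.
Suppose Mika ∈ Compliance: no assignment then satisfies all the clues, so Mika ∉ Compliance.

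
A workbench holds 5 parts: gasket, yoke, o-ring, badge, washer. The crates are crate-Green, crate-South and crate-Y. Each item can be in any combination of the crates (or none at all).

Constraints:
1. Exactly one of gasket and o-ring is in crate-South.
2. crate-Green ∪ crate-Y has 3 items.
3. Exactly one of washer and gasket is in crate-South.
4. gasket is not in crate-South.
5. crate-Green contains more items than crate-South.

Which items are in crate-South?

crate-South = {o-ring, washer}

From (4): gasket ∉ crate-South.
(1) (exactly one): o-ring ∈ crate-South.
(3) (exactly one): washer ∈ crate-South.
Suppose yoke ∈ crate-South: no assignment then satisfies all the clues, so yoke ∉ crate-South.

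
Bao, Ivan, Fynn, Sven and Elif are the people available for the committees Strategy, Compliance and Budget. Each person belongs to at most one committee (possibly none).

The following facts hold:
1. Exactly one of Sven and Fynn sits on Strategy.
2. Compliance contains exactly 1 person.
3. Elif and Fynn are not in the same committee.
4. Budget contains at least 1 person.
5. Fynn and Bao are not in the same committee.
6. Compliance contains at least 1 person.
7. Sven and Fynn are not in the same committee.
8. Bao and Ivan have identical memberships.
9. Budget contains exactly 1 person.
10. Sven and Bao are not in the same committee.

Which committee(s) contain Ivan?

Ivan: none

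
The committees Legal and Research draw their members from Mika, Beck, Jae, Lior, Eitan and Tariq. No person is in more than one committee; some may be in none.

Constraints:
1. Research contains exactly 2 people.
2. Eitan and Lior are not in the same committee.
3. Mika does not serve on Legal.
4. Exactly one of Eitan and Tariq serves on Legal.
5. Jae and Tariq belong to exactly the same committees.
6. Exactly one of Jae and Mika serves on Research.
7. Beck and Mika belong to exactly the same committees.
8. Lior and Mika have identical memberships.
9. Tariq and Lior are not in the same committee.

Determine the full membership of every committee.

Legal = {Eitan}; Research = {Jae, Tariq}

From (3): Mika ∉ Legal.
(7): Beck matches Mika: Beck ∉ Legal.
(8): Lior matches Mika: Lior ∉ Legal.
Suppose Mika ∈ Research: no assignment then satisfies all the clues, so Mika ∉ Research.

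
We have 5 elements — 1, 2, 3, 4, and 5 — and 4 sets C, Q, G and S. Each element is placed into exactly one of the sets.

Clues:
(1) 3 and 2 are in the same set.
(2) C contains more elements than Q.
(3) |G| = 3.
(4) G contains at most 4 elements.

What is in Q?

Q = {}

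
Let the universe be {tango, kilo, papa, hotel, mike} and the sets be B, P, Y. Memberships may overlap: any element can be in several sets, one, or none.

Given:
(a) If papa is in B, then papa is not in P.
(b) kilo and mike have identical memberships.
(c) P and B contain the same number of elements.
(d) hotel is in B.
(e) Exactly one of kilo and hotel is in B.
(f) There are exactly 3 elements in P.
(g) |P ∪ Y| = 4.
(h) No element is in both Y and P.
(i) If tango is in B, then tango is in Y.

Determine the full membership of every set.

B = {hotel, papa, tango}; P = {hotel, kilo, mike}; Y = {tango}

From (d): hotel ∈ B.
(e) (exactly one): kilo ∉ B.
(b): mike matches kilo: mike ∉ B.
Suppose tango ∉ B: no assignment then satisfies all the clues, so tango ∈ B.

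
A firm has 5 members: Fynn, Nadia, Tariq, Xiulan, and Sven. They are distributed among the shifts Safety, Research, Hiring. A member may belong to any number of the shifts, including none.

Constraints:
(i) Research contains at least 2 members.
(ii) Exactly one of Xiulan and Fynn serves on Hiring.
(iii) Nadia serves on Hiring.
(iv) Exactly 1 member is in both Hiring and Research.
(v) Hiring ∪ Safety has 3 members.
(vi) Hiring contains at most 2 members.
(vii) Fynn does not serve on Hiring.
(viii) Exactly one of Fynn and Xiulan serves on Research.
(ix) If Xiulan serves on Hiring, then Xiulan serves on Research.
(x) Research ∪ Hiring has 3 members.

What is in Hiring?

Hiring = {Nadia, Xiulan}

From (iii): Nadia ∈ Hiring.
From (vii): Fynn ∉ Hiring.
(ii) (exactly one): Xiulan ∈ Hiring.
(vi): Hiring already has 2, so the rest are out.
(ix): Xiulan ∈ Research.
(viii) (exactly one): Fynn ∉ Research.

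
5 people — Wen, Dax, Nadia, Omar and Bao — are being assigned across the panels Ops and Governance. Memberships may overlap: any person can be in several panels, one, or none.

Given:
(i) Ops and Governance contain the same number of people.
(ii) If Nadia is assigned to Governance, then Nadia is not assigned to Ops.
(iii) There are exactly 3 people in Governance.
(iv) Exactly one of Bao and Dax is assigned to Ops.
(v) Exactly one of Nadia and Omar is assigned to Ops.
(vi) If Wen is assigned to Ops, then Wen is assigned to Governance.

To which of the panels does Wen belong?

Wen: Governance, Ops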